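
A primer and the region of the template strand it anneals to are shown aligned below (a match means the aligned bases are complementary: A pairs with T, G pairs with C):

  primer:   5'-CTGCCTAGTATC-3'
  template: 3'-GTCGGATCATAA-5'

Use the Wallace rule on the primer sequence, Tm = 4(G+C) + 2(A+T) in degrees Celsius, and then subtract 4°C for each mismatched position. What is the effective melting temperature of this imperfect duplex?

Primer base counts: A=2, T=4, G=2, C=4 → A+T=6, G+C=6
Perfect-match Tm = 2(6) + 4(6) = 12 + 24 = 36°C
Mismatches (positions where the bases are not complementary): 2 (at positions 2, 12)
Effective Tm = 36 − 2×4 = 36 − 8 = 28°C

28°C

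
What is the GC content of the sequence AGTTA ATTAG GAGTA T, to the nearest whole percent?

25%

Scanning the sequence gives T=6, C=0, A=6, G=4.
G+C = 4 + 0 = 4 out of 16 bases
%GC = 4/16 × 100 = 25% ≈ 25%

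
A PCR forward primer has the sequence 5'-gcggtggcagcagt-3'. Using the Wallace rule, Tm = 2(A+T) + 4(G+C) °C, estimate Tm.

Counting bases: G=7, C=3, T=2, A=2
A+T = 4, G+C = 10
Tm = 2(4) + 4(10) = 8 + 40 = 48°C

48°C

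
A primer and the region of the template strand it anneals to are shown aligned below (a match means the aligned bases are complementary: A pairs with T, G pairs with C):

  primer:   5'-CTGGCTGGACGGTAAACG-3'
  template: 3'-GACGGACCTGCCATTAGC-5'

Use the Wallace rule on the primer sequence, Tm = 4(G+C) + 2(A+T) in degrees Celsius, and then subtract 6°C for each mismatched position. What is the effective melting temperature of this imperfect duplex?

Primer base counts: A=4, T=3, G=7, C=4 → A+T=7, G+C=11
Perfect-match Tm = 2(7) + 4(11) = 14 + 44 = 58°C
Mismatches (positions where the bases are not complementary): 2 (at positions 4, 16)
Effective Tm = 58 − 2×6 = 58 − 12 = 46°C

46°C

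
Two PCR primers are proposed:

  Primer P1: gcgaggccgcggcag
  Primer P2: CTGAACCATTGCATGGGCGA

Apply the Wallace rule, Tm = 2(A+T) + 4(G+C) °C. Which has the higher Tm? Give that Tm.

Primer P2, 62°C

Primer P1: A+T=2, G+C=13 → Tm = 2(2)+4(13) = 56°C
Primer P2: A+T=9, G+C=11 → Tm = 2(9)+4(11) = 62°C
56°C vs 62°C → primer P2 is higher.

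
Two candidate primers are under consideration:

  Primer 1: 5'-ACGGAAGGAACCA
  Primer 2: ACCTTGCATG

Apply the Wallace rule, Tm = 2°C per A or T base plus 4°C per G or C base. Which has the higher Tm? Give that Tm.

Primer 1, 40°C

Primer 1: A+T=6, G+C=7 → Tm = 2(6)+4(7) = 40°C
Primer 2: A+T=5, G+C=5 → Tm = 2(5)+4(5) = 30°C
40°C vs 30°C → primer 1 is higher.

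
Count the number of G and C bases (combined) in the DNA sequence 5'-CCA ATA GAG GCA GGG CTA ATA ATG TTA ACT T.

A=11, C=5, G=7, T=8
G+C = 7 + 5 = 12

12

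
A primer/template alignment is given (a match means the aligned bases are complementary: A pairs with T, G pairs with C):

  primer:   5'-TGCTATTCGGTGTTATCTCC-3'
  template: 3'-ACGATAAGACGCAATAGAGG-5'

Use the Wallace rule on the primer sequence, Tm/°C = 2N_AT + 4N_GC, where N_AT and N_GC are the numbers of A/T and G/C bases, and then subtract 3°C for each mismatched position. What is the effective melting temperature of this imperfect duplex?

Primer base counts: A=2, T=9, G=4, C=5 → A+T=11, G+C=9
Perfect-match Tm = 2(11) + 4(9) = 22 + 36 = 58°C
Mismatches (positions where the bases are not complementary): 2 (at positions 9, 11)
Effective Tm = 58 − 2×3 = 58 − 6 = 52°C

52°C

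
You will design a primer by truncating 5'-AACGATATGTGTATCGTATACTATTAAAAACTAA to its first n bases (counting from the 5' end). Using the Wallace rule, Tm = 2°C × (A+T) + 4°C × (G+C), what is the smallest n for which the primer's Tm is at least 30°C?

n = 11

First 10 bases: AACGATATGT → Tm = 26°C (< 30°C)
First 11 bases: AACGATATGTG → Tm = 30°C (≥ 30°C)
Since every base adds ≥2°C, Tm only increases with n, so the threshold is first crossed at n = 11.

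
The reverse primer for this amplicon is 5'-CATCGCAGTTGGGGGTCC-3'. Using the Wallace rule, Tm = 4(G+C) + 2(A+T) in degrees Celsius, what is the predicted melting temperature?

Base counts: A=2, C=5, T=4, G=7
AT pairs contribute 6, GC pairs contribute 12.
Tm = 2×6 + 4×12 = 60°C

60°C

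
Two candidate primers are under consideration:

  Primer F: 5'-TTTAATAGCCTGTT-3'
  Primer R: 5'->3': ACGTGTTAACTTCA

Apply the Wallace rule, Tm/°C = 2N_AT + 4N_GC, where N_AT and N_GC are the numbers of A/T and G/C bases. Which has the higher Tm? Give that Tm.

Primer F: A+T=10, G+C=4 → Tm = 2(10)+4(4) = 36°C
Primer R: A+T=9, G+C=5 → Tm = 2(9)+4(5) = 38°C
36°C vs 38°C → primer R is higher.

Primer R, 38°C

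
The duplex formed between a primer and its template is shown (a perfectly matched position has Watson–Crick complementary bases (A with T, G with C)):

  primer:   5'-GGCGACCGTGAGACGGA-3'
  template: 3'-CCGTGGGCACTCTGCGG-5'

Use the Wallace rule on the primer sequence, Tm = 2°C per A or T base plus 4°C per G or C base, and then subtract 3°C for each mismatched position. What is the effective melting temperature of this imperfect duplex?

46°C

Primer base counts: A=4, T=1, G=8, C=4 → A+T=5, G+C=12
Perfect-match Tm = 2(5) + 4(12) = 10 + 48 = 58°C
Mismatches (positions where the bases are not complementary): 4 (at positions 4, 5, 16, 17)
Effective Tm = 58 − 4×3 = 58 − 12 = 46°C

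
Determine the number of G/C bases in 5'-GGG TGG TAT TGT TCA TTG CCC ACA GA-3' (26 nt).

Base counts: T=8, C=5, G=8, A=5
Total G or C: 8 + 5 = 13

13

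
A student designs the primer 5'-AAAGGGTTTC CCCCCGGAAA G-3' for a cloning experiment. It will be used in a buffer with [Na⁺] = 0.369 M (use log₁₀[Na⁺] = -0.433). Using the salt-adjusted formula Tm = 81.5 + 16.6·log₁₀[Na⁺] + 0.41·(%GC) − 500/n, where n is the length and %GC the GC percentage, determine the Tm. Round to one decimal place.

Length n = 21. Counting bases: T=3, G=6, A=6, C=6
G+C = 12, so %GC = 12/21 × 100 = 57.143%
Salt term: 16.6 × (-0.433) = -7.188
GC term: 0.41 × 57.143 = 23.429; length term: −500/21 = −23.81
Tm = 81.5 + (-7.188) + 23.429 − 23.81 = 73.931 → 73.9°C

73.9°C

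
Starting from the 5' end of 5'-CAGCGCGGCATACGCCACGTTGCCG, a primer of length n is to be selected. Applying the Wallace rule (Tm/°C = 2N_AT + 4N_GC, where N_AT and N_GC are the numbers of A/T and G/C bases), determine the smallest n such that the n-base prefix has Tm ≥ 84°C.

n = 25

First 24 bases: CAGCGCGGCATACGCCACGTTGCC → Tm = 82°C (< 84°C)
First 25 bases: CAGCGCGGCATACGCCACGTTGCCG → Tm = 86°C (≥ 84°C)
Since every base adds ≥2°C, Tm only increases with n, so the threshold is first crossed at n = 25.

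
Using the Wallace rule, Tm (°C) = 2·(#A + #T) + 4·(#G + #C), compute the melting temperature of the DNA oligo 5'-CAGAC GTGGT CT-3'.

Scanning the sequence gives C=3, T=3, G=4, A=2.
So N_AT = 5 and N_GC = 7.
Tm = 2×5 + 4×7 = 38°C

38°C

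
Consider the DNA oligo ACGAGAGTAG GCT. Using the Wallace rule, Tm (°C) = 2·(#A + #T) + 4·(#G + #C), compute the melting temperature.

40°C

Scanning the sequence gives T=2, G=5, C=2, A=4.
A+T = 6, G+C = 7
Tm = 4·7 + 2·6 = 28 + 12 = 40°C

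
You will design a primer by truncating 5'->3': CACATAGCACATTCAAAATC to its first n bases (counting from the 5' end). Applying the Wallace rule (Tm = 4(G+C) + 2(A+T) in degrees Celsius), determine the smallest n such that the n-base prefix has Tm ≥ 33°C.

n = 12

First 11 bases: CACATAGCACA → Tm = 32°C (< 33°C)
First 12 bases: CACATAGCACAT → Tm = 34°C (≥ 33°C)
Since every base adds ≥2°C, Tm only increases with n, so the threshold is first crossed at n = 12.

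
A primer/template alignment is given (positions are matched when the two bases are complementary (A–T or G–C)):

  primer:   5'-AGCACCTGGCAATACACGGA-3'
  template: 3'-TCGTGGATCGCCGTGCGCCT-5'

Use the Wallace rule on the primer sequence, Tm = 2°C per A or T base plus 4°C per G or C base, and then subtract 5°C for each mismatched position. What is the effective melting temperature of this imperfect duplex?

37°C

Primer base counts: A=7, T=2, G=5, C=6 → A+T=9, G+C=11
Perfect-match Tm = 2(9) + 4(11) = 18 + 44 = 62°C
Mismatches (positions where the bases are not complementary): 5 (at positions 8, 11, 12, 13, 16)
Effective Tm = 62 − 5×5 = 62 − 25 = 37°C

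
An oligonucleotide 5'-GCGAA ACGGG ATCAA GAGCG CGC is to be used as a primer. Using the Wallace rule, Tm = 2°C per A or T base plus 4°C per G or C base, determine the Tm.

76°C

Counting bases: G=9, T=1, C=6, A=7
AT pairs contribute 8, GC pairs contribute 15.
Tm = 2(8) + 4(15) = 16 + 60 = 76°C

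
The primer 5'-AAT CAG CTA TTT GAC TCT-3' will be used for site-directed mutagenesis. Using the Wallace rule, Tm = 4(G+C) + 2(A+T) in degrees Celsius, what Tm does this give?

Base counts: C=4, A=5, G=2, T=7
A+T = 12, G+C = 6
Tm = 4·6 + 2·12 = 24 + 24 = 48°C

48°C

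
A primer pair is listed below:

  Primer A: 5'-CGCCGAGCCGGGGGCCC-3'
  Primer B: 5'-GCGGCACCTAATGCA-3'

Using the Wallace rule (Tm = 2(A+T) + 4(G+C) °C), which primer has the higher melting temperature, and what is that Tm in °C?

Primer A, 66°C

Primer A: A+T=1, G+C=16 → Tm = 2(1)+4(16) = 66°C
Primer B: A+T=6, G+C=9 → Tm = 2(6)+4(9) = 48°C
66°C vs 48°C → primer A is higher.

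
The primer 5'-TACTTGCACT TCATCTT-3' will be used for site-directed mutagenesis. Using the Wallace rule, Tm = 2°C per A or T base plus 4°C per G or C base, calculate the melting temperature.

Base counts: G=1, A=3, C=5, T=8
So N_AT = 11 and N_GC = 6.
Tm = 4·6 + 2·11 = 24 + 22 = 46°C

46°C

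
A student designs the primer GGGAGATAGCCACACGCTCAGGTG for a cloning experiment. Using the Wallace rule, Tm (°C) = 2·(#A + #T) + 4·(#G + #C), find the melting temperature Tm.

78°C

Counting bases: T=3, G=9, A=6, C=6
So N_AT = 9 and N_GC = 15.
Tm = 2(9) + 4(15) = 18 + 60 = 78°C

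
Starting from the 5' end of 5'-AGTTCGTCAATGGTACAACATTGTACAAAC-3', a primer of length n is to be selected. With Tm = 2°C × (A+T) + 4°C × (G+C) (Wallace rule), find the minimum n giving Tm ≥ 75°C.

n = 28

First 27 bases: AGTTCGTCAATGGTACAACATTGTACA → Tm = 74°C (< 75°C)
First 28 bases: AGTTCGTCAATGGTACAACATTGTACAA → Tm = 76°C (≥ 75°C)
Since every base adds ≥2°C, Tm only increases with n, so the threshold is first crossed at n = 28.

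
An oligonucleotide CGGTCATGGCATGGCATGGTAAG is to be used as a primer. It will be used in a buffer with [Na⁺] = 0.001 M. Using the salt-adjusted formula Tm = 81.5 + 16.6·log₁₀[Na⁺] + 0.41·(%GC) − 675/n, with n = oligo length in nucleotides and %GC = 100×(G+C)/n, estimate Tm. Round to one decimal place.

25.5°C

Length n = 23. Counting bases: A=5, T=5, C=4, G=9
G+C = 13, so %GC = 13/23 × 100 = 56.522%
Salt term: 16.6 × (-3) = -49.8
GC term: 0.41 × 56.522 = 23.174; length term: −675/23 = −29.348
Tm = 81.5 + (-49.8) + 23.174 − 29.348 = 25.526 → 25.5°C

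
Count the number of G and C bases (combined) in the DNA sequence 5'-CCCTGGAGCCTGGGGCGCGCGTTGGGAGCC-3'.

Counting bases: T=4, G=14, C=10, A=2
Total G or C: 14 + 10 = 24

24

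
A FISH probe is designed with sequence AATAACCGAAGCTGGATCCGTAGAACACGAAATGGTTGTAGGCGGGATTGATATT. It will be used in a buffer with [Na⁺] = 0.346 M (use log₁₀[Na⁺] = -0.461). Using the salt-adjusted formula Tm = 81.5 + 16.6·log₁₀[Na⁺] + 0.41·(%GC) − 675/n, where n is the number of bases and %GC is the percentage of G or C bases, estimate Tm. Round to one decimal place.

79.5°C

Length n = 55. Base counts: T=13, A=18, C=8, G=16
G+C = 24, so %GC = 24/55 × 100 = 43.636%
Salt term: 16.6 × (-0.461) = -7.653
GC term: 0.41 × 43.636 = 17.891; length term: −675/55 = −12.273
Tm = 81.5 + (-7.653) + 17.891 − 12.273 = 79.465 → 79.5°C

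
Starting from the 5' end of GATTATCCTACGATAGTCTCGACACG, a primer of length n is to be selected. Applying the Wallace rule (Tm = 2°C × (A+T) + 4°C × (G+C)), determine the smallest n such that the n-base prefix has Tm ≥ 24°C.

First 8 bases: GATTATCC → Tm = 22°C (< 24°C)
First 9 bases: GATTATCCT → Tm = 24°C (≥ 24°C)
Since every base adds ≥2°C, Tm only increases with n, so the threshold is first crossed at n = 9.

n = 9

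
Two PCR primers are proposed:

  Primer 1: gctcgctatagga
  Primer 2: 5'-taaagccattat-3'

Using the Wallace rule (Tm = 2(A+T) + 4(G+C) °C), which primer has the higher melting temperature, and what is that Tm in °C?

Primer 1, 40°C

Primer 1: A+T=6, G+C=7 → Tm = 2(6)+4(7) = 40°C
Primer 2: A+T=9, G+C=3 → Tm = 2(9)+4(3) = 30°C
40°C vs 30°C → primer 1 is higher.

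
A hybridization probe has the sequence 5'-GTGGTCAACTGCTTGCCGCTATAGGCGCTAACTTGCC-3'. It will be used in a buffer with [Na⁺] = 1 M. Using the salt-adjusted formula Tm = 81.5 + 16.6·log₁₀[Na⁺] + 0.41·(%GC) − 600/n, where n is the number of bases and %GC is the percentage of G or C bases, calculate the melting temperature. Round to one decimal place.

Length n = 37. Base counts: C=11, A=6, T=10, G=10
G+C = 21, so %GC = 21/37 × 100 = 56.757%
Salt term: 16.6 × (0) = 0
GC term: 0.41 × 56.757 = 23.27; length term: −600/37 = −16.216
Tm = 81.5 + (0) + 23.27 − 16.216 = 88.554 → 88.6°C

88.6°C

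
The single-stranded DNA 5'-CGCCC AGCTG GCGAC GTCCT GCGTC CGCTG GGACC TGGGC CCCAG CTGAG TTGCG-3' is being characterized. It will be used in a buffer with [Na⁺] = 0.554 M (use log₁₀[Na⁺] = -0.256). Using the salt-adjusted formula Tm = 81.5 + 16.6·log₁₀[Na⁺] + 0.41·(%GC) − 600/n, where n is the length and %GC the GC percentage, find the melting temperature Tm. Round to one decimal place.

96.9°C

Length n = 55. T=9, A=5, G=20, C=21
G+C = 41, so %GC = 41/55 × 100 = 74.545%
Salt term: 16.6 × (-0.256) = -4.25
GC term: 0.41 × 74.545 = 30.563; length term: −600/55 = −10.909
Tm = 81.5 + (-4.25) + 30.563 − 10.909 = 96.904 → 96.9°C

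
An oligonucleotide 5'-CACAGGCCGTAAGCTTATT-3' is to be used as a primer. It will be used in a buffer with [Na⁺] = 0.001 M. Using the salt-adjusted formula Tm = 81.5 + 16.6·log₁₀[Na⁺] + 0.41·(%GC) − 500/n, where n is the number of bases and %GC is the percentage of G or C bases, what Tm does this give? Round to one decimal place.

Length n = 19. Base counts: G=4, A=5, C=5, T=5
G+C = 9, so %GC = 9/19 × 100 = 47.368%
Salt term: 16.6 × (-3) = -49.8
GC term: 0.41 × 47.368 = 19.421; length term: −500/19 = −26.316
Tm = 81.5 + (-49.8) + 19.421 − 26.316 = 24.805 → 24.8°C

24.8°C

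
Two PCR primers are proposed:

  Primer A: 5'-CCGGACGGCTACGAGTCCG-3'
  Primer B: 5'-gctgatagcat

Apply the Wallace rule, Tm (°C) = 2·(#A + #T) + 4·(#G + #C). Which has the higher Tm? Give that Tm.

Primer A: A+T=5, G+C=14 → Tm = 2(5)+4(14) = 66°C
Primer B: A+T=6, G+C=5 → Tm = 2(6)+4(5) = 32°C
66°C vs 32°C → primer A is higher.

Primer A, 66°C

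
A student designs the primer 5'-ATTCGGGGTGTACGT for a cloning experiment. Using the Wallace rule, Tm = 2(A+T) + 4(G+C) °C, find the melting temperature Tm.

46°C

C=2, T=5, A=2, G=6
AT pairs contribute 7, GC pairs contribute 8.
Tm = 2×7 + 4×8 = 46°C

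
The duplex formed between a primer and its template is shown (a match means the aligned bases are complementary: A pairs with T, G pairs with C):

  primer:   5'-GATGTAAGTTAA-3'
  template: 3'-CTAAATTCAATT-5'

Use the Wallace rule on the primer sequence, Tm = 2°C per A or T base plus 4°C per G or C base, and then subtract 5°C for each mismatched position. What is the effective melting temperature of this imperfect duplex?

25°C

Primer base counts: A=5, T=4, G=3, C=0 → A+T=9, G+C=3
Perfect-match Tm = 2(9) + 4(3) = 18 + 12 = 30°C
Mismatches (positions where the bases are not complementary): 1 (at position 4)
Effective Tm = 30 − 1×5 = 30 − 5 = 25°C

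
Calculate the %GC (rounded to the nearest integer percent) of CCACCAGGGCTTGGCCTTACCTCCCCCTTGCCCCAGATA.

64%

Scanning the sequence gives C=18, T=8, G=7, A=6.
G+C = 7 + 18 = 25 out of 39 bases
%GC = 25/39 × 100 = 64.1% ≈ 64%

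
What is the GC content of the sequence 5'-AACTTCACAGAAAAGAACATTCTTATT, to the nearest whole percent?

T=8, C=5, A=12, G=2
G+C = 2 + 5 = 7 out of 27 bases
%GC = 7/27 × 100 = 25.93% ≈ 26%

26%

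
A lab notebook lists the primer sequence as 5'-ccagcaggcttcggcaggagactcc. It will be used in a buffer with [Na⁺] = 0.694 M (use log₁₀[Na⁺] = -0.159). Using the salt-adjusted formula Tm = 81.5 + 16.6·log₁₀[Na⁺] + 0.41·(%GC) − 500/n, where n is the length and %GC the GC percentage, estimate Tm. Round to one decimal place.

86.7°C

Length n = 25. Counting bases: C=9, T=3, A=5, G=8
G+C = 17, so %GC = 17/25 × 100 = 68%
Salt term: 16.6 × (-0.159) = -2.639
GC term: 0.41 × 68 = 27.88; length term: −500/25 = −20
Tm = 81.5 + (-2.639) + 27.88 − 20 = 86.741 → 86.7°C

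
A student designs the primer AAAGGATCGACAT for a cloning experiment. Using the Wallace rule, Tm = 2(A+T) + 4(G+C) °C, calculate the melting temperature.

Scanning the sequence gives G=3, A=6, T=2, C=2.
AT pairs contribute 8, GC pairs contribute 5.
Tm = 2(8) + 4(5) = 16 + 20 = 36°C

36°C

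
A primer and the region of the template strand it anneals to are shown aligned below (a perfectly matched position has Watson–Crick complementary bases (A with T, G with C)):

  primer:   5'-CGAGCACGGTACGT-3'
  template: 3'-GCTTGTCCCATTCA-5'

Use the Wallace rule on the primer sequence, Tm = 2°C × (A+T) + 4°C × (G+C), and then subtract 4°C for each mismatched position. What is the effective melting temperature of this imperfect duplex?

Primer base counts: A=3, T=2, G=5, C=4 → A+T=5, G+C=9
Perfect-match Tm = 2(5) + 4(9) = 10 + 36 = 46°C
Mismatches (positions where the bases are not complementary): 3 (at positions 4, 7, 12)
Effective Tm = 46 − 3×4 = 46 − 12 = 34°C

34°C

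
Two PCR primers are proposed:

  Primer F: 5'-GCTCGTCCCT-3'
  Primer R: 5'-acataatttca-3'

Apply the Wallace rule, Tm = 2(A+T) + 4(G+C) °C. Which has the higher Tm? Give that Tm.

Primer F: A+T=3, G+C=7 → Tm = 2(3)+4(7) = 34°C
Primer R: A+T=9, G+C=2 → Tm = 2(9)+4(2) = 26°C
34°C vs 26°C → primer F is higher.

Primer F, 34°C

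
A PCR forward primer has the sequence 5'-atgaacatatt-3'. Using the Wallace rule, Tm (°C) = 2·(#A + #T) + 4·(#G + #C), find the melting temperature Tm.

26°C

Base counts: A=5, C=1, T=4, G=1
A+T = 9, G+C = 2
Tm = 2×9 + 4×2 = 26°C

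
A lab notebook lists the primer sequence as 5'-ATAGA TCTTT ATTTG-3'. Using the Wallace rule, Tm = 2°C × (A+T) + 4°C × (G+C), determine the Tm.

36°C

C=1, G=2, A=4, T=8
So N_AT = 12 and N_GC = 3.
Tm = 4·3 + 2·12 = 12 + 24 = 36°C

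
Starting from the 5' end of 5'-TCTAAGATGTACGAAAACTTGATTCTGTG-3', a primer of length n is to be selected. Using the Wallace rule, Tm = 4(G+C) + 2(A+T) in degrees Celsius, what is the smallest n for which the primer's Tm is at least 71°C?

First 26 bases: TCTAAGATGTACGAAAACTTGATTCT → Tm = 68°C (< 71°C)
First 27 bases: TCTAAGATGTACGAAAACTTGATTCTG → Tm = 72°C (≥ 71°C)
Each additional base adds 2°C (A/T) or 4°C (G/C), so Tm is non-decreasing in n; n = 27 is the first length to reach 71°C.

n = 27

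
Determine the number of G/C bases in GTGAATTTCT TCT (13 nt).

4

Base counts: A=2, G=2, C=2, T=7
Total G or C: 2 + 2 = 4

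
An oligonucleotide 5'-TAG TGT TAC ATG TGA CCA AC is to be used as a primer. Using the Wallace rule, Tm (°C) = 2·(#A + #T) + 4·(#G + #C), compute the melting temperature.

Counting bases: G=4, A=6, C=4, T=6
A+T = 12, G+C = 8
Tm = 2×12 + 4×8 = 56°C

56°C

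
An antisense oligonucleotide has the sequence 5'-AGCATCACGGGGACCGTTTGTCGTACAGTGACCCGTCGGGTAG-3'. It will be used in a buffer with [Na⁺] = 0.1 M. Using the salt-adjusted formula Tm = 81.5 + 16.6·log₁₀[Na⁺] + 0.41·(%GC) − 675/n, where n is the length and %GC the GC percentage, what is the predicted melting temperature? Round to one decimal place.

Length n = 43. Base counts: T=9, A=8, G=15, C=11
G+C = 26, so %GC = 26/43 × 100 = 60.465%
Salt term: 16.6 × (-1) = -16.6
GC term: 0.41 × 60.465 = 24.791; length term: −675/43 = −15.698
Tm = 81.5 + (-16.6) + 24.791 − 15.698 = 73.993 → 74.0°C

74.0°C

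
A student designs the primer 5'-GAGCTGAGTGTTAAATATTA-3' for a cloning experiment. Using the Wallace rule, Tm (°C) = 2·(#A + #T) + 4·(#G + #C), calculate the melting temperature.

G=5, A=7, T=7, C=1
So N_AT = 14 and N_GC = 6.
Tm = 2(14) + 4(6) = 28 + 24 = 52°C

52°C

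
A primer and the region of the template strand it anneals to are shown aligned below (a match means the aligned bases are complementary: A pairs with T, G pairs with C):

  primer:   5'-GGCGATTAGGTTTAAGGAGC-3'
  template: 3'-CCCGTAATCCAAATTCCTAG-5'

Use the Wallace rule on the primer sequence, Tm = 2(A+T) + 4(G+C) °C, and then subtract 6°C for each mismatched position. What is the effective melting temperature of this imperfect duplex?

42°C

Primer base counts: A=5, T=5, G=8, C=2 → A+T=10, G+C=10
Perfect-match Tm = 2(10) + 4(10) = 20 + 40 = 60°C
Mismatches (positions where the bases are not complementary): 3 (at positions 3, 4, 19)
Effective Tm = 60 − 3×6 = 60 − 18 = 42°C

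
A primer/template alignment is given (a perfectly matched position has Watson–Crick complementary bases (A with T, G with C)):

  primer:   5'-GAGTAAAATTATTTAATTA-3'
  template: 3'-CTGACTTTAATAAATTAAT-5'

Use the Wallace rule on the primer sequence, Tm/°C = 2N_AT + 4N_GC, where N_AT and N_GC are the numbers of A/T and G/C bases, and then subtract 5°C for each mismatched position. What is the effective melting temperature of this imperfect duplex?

32°C

Primer base counts: A=9, T=8, G=2, C=0 → A+T=17, G+C=2
Perfect-match Tm = 2(17) + 4(2) = 34 + 8 = 42°C
Mismatches (positions where the bases are not complementary): 2 (at positions 3, 5)
Effective Tm = 42 − 2×5 = 42 − 10 = 32°C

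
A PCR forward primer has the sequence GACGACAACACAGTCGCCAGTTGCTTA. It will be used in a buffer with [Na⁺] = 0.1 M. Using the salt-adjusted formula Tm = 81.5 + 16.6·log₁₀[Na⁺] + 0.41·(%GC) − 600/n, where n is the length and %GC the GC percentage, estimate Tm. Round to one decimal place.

63.9°C

Length n = 27. Counting bases: A=8, C=8, T=5, G=6
G+C = 14, so %GC = 14/27 × 100 = 51.852%
Salt term: 16.6 × (-1) = -16.6
GC term: 0.41 × 51.852 = 21.259; length term: −600/27 = −22.222
Tm = 81.5 + (-16.6) + 21.259 − 22.222 = 63.937 → 63.9°C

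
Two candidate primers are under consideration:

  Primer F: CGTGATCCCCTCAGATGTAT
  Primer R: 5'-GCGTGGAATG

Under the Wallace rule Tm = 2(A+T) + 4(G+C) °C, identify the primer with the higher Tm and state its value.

Primer F: A+T=10, G+C=10 → Tm = 2(10)+4(10) = 60°C
Primer R: A+T=4, G+C=6 → Tm = 2(4)+4(6) = 32°C
60°C vs 32°C → primer F is higher.

Primer F, 60°C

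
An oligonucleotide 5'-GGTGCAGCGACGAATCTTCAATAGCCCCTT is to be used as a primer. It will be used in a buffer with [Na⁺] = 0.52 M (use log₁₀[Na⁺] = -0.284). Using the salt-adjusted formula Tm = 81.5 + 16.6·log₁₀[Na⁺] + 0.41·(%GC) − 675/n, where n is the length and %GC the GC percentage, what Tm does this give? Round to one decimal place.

Length n = 30. Counting bases: C=9, A=7, T=7, G=7
G+C = 16, so %GC = 16/30 × 100 = 53.333%
Salt term: 16.6 × (-0.284) = -4.714
GC term: 0.41 × 53.333 = 21.867; length term: −675/30 = −22.5
Tm = 81.5 + (-4.714) + 21.867 − 22.5 = 76.153 → 76.2°C

76.2°C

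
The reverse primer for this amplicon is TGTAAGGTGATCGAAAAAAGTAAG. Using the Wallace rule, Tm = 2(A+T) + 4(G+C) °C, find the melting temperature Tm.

A=11, T=5, C=1, G=7
So N_AT = 16 and N_GC = 8.
Tm = 4·8 + 2·16 = 32 + 32 = 64°C

64°C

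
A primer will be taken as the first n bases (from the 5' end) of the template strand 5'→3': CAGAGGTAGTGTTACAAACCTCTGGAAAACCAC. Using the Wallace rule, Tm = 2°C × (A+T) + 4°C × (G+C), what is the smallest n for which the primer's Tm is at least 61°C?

First 21 bases: CAGAGGTAGTGTTACAAACCT → Tm = 60°C (< 61°C)
First 22 bases: CAGAGGTAGTGTTACAAACCTC → Tm = 64°C (≥ 61°C)
Each additional base adds 2°C (A/T) or 4°C (G/C), so Tm is non-decreasing in n; n = 22 is the first length to reach 61°C.

n = 22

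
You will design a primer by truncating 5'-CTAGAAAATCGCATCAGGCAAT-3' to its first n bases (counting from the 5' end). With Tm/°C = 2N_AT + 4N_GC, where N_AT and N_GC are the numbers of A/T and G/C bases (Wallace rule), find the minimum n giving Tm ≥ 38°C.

First 13 bases: CTAGAAAATCGCA → Tm = 36°C (< 38°C)
First 14 bases: CTAGAAAATCGCAT → Tm = 38°C (≥ 38°C)
Each additional base adds 2°C (A/T) or 4°C (G/C), so Tm is non-decreasing in n; n = 14 is the first length to reach 38°C.

n = 14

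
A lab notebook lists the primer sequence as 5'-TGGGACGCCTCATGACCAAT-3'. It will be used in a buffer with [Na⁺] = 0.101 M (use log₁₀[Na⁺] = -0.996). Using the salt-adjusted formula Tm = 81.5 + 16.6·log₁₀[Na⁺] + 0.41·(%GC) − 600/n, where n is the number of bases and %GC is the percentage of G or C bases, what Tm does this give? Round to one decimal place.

Length n = 20. Base counts: G=5, C=6, T=4, A=5
G+C = 11, so %GC = 11/20 × 100 = 55%
Salt term: 16.6 × (-0.996) = -16.534
GC term: 0.41 × 55 = 22.55; length term: −600/20 = −30
Tm = 81.5 + (-16.534) + 22.55 − 30 = 57.516 → 57.5°C

57.5°C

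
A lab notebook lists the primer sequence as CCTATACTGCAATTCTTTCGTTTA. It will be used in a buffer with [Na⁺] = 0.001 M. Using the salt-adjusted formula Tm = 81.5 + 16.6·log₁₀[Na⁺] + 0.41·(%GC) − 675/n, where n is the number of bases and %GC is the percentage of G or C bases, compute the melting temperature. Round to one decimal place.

Length n = 24. Counting bases: T=11, G=2, A=5, C=6
G+C = 8, so %GC = 8/24 × 100 = 33.333%
Salt term: 16.6 × (-3) = -49.8
GC term: 0.41 × 33.333 = 13.667; length term: −675/24 = −28.125
Tm = 81.5 + (-49.8) + 13.667 − 28.125 = 17.242 → 17.2°C

17.2°C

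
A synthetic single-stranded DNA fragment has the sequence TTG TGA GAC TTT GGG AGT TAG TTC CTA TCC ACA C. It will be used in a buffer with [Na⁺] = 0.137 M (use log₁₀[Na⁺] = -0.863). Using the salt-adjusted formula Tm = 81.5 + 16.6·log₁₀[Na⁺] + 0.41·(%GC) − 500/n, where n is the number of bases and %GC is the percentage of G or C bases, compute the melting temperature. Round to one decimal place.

70.6°C

Length n = 34. Counting bases: T=12, C=7, A=7, G=8
G+C = 15, so %GC = 15/34 × 100 = 44.118%
Salt term: 16.6 × (-0.863) = -14.326
GC term: 0.41 × 44.118 = 18.088; length term: −500/34 = −14.706
Tm = 81.5 + (-14.326) + 18.088 − 14.706 = 70.556 → 70.6°C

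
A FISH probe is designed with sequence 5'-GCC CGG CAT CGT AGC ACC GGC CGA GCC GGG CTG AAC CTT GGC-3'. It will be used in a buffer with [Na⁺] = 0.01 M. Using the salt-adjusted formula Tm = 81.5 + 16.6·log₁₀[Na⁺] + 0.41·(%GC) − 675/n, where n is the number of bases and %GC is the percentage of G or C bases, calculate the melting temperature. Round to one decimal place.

Length n = 42. Counting bases: C=16, T=5, A=6, G=15
G+C = 31, so %GC = 31/42 × 100 = 73.81%
Salt term: 16.6 × (-2) = -33.2
GC term: 0.41 × 73.81 = 30.262; length term: −675/42 = −16.071
Tm = 81.5 + (-33.2) + 30.262 − 16.071 = 62.491 → 62.5°C

62.5°C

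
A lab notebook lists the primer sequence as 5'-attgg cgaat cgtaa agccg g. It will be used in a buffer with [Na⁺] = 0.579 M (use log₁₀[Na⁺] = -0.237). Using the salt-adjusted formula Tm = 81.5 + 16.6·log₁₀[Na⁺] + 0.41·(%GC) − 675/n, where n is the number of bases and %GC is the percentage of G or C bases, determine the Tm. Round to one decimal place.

66.9°C

Length n = 21. C=4, T=4, A=6, G=7
G+C = 11, so %GC = 11/21 × 100 = 52.381%
Salt term: 16.6 × (-0.237) = -3.934
GC term: 0.41 × 52.381 = 21.476; length term: −675/21 = −32.143
Tm = 81.5 + (-3.934) + 21.476 − 32.143 = 66.899 → 66.9°C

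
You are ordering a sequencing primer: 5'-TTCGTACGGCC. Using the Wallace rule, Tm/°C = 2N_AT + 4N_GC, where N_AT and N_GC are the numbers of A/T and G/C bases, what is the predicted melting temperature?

36°C

G=3, C=4, A=1, T=3
So N_AT = 4 and N_GC = 7.
Tm = 2×4 + 4×7 = 36°C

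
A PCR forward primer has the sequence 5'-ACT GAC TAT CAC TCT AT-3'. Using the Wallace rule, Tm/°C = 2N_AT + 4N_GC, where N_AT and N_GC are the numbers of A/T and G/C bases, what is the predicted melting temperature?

Scanning the sequence gives G=1, C=5, T=6, A=5.
So N_AT = 11 and N_GC = 6.
Tm = 2×11 + 4×6 = 46°C

46°C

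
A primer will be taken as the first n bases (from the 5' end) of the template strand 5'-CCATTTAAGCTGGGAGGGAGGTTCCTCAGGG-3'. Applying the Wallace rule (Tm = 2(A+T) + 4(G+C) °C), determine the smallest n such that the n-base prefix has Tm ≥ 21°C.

First 8 bases: CCATTTAA → Tm = 20°C (< 21°C)
First 9 bases: CCATTTAAG → Tm = 24°C (≥ 21°C)
Since every base adds ≥2°C, Tm only increases with n, so the threshold is first crossed at n = 9.

n = 9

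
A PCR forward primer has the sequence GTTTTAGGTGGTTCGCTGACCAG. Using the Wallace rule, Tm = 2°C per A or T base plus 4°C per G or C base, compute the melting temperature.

C=4, T=8, A=3, G=8
A+T = 11, G+C = 12
Tm = 2×11 + 4×12 = 70°C

70°C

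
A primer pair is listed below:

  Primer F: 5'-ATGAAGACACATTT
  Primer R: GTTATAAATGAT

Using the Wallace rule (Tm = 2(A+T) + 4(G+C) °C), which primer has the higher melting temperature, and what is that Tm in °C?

Primer F: A+T=10, G+C=4 → Tm = 2(10)+4(4) = 36°C
Primer R: A+T=10, G+C=2 → Tm = 2(10)+4(2) = 28°C
36°C vs 28°C → primer F is higher.

Primer F, 36°C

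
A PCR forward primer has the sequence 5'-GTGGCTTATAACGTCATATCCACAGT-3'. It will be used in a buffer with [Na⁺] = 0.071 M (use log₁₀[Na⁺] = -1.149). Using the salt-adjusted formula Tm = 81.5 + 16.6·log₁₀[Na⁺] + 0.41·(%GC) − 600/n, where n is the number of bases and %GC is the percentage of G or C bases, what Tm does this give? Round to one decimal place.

56.7°C

Length n = 26. Base counts: A=7, G=5, T=8, C=6
G+C = 11, so %GC = 11/26 × 100 = 42.308%
Salt term: 16.6 × (-1.149) = -19.073
GC term: 0.41 × 42.308 = 17.346; length term: −600/26 = −23.077
Tm = 81.5 + (-19.073) + 17.346 − 23.077 = 56.696 → 56.7°C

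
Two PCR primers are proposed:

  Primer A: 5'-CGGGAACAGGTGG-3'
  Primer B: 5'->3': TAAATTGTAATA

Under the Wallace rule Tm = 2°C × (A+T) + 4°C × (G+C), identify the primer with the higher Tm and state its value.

Primer A: A+T=4, G+C=9 → Tm = 2(4)+4(9) = 44°C
Primer B: A+T=11, G+C=1 → Tm = 2(11)+4(1) = 26°C
44°C vs 26°C → primer A is higher.

Primer A, 44°C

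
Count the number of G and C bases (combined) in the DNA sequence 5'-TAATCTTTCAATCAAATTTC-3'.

Base counts: G=0, T=9, A=7, C=4
G+C = 0 + 4 = 4

4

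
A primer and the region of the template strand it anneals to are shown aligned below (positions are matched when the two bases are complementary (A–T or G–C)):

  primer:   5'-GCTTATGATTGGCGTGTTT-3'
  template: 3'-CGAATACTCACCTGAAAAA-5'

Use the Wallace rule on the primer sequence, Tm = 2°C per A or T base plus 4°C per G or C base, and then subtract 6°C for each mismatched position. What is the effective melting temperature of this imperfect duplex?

30°C

Primer base counts: A=2, T=9, G=6, C=2 → A+T=11, G+C=8
Perfect-match Tm = 2(11) + 4(8) = 22 + 32 = 54°C
Mismatches (positions where the bases are not complementary): 4 (at positions 9, 13, 14, 16)
Effective Tm = 54 − 4×6 = 54 − 24 = 30°C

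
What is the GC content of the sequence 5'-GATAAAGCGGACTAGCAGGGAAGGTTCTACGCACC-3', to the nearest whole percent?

Counting bases: A=11, C=8, G=11, T=5
G+C = 11 + 8 = 19 out of 35 bases
%GC = 19/35 × 100 = 54.29% ≈ 54%

54%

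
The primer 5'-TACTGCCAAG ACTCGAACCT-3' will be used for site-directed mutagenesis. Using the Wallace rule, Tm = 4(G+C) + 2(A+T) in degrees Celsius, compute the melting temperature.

60°C

Scanning the sequence gives C=7, A=6, G=3, T=4.
So N_AT = 10 and N_GC = 10.
Tm = 4·10 + 2·10 = 40 + 20 = 60°C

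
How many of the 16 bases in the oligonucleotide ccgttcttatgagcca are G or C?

8

C=5, T=5, A=3, G=3
G+C = 3 + 5 = 8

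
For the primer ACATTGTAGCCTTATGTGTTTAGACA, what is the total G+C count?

Base counts: A=7, T=10, C=4, G=5
G+C = 5 + 4 = 9

9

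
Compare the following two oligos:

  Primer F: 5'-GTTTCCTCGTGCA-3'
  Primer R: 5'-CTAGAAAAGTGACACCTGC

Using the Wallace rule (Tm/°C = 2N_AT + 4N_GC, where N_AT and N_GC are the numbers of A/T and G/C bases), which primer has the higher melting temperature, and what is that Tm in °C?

Primer F: A+T=6, G+C=7 → Tm = 2(6)+4(7) = 40°C
Primer R: A+T=10, G+C=9 → Tm = 2(10)+4(9) = 56°C
40°C vs 56°C → primer R is higher.

Primer R, 56°C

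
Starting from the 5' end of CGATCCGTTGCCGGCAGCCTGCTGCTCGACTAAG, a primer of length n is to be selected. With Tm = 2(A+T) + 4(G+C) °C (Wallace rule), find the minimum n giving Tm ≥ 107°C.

n = 33

First 32 bases: CGATCCGTTGCCGGCAGCCTGCTGCTCGACTA → Tm = 106°C (< 107°C)
First 33 bases: CGATCCGTTGCCGGCAGCCTGCTGCTCGACTAA → Tm = 108°C (≥ 107°C)
Since every base adds ≥2°C, Tm only increases with n, so the threshold is first crossed at n = 33.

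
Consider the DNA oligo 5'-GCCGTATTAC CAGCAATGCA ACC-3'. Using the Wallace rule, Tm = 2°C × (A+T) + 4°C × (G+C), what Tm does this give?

Base counts: G=4, A=7, C=8, T=4
AT pairs contribute 11, GC pairs contribute 12.
Tm = 2×11 + 4×12 = 70°C

70°C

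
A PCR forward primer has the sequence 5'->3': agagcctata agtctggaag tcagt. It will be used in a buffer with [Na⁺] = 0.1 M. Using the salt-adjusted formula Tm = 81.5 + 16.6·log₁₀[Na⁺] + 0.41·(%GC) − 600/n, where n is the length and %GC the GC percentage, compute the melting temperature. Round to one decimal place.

Length n = 25. Counting bases: C=4, A=8, G=7, T=6
G+C = 11, so %GC = 11/25 × 100 = 44%
Salt term: 16.6 × (-1) = -16.6
GC term: 0.41 × 44 = 18.04; length term: −600/25 = −24
Tm = 81.5 + (-16.6) + 18.04 − 24 = 58.94 → 58.9°C

58.9°C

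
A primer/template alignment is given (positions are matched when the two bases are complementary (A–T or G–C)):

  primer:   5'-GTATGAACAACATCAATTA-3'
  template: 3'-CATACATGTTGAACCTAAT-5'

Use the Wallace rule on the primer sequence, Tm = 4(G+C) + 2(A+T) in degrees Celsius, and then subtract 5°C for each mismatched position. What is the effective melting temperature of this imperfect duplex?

Primer base counts: A=9, T=5, G=2, C=3 → A+T=14, G+C=5
Perfect-match Tm = 2(14) + 4(5) = 28 + 20 = 48°C
Mismatches (positions where the bases are not complementary): 4 (at positions 6, 12, 14, 15)
Effective Tm = 48 − 4×5 = 48 − 20 = 28°C

28°C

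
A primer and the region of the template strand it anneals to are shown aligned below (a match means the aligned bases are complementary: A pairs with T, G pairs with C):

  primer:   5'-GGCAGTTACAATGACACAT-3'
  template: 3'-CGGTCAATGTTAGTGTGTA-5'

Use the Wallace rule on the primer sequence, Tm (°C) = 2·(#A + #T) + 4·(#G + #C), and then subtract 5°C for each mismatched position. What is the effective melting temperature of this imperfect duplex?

44°C

Primer base counts: A=7, T=4, G=4, C=4 → A+T=11, G+C=8
Perfect-match Tm = 2(11) + 4(8) = 22 + 32 = 54°C
Mismatches (positions where the bases are not complementary): 2 (at positions 2, 13)
Effective Tm = 54 − 2×5 = 54 − 10 = 44°C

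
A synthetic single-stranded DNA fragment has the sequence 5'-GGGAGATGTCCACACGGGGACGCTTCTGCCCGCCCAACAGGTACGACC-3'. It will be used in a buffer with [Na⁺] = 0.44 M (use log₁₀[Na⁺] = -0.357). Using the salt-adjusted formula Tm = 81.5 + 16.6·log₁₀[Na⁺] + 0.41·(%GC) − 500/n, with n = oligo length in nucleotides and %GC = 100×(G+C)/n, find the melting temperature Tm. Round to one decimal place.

Length n = 48. Scanning the sequence gives G=15, T=6, A=10, C=17.
G+C = 32, so %GC = 32/48 × 100 = 66.667%
Salt term: 16.6 × (-0.357) = -5.926
GC term: 0.41 × 66.667 = 27.333; length term: −500/48 = −10.417
Tm = 81.5 + (-5.926) + 27.333 − 10.417 = 92.49 → 92.5°C

92.5°C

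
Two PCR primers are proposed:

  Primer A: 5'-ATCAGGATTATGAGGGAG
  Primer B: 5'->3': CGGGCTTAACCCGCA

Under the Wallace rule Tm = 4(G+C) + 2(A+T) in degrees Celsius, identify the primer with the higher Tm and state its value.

Primer A, 52°C

Primer A: A+T=10, G+C=8 → Tm = 2(10)+4(8) = 52°C
Primer B: A+T=5, G+C=10 → Tm = 2(5)+4(10) = 50°C
52°C vs 50°C → primer A is higher.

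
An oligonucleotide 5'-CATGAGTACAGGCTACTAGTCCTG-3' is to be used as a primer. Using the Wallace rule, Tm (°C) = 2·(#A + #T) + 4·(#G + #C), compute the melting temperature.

72°C

Scanning the sequence gives A=6, C=6, G=6, T=6.
AT pairs contribute 12, GC pairs contribute 12.
Tm = 2(12) + 4(12) = 24 + 48 = 72°C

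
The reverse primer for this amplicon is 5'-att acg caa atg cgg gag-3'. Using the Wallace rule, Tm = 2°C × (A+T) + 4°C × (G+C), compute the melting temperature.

Scanning the sequence gives T=3, G=6, C=3, A=6.
So N_AT = 9 and N_GC = 9.
Tm = 2(9) + 4(9) = 18 + 36 = 54°C

54°C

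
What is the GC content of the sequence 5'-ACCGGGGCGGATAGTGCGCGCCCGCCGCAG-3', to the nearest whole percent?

A=4, C=11, T=2, G=13
G+C = 13 + 11 = 24 out of 30 bases
%GC = 24/30 × 100 = 80% ≈ 80%

80%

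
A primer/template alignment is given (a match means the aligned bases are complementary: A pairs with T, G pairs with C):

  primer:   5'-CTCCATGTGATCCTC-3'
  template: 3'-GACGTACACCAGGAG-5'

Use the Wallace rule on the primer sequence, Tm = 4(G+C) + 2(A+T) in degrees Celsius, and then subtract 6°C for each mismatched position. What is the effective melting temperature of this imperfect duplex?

Primer base counts: A=2, T=5, G=2, C=6 → A+T=7, G+C=8
Perfect-match Tm = 2(7) + 4(8) = 14 + 32 = 46°C
Mismatches (positions where the bases are not complementary): 2 (at positions 3, 10)
Effective Tm = 46 − 2×6 = 46 − 12 = 34°C

34°C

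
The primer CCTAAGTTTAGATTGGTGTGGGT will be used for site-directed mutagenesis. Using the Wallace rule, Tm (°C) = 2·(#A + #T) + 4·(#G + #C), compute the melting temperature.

Scanning the sequence gives G=8, T=9, A=4, C=2.
A+T = 13, G+C = 10
Tm = 4·10 + 2·13 = 40 + 26 = 66°C

66°C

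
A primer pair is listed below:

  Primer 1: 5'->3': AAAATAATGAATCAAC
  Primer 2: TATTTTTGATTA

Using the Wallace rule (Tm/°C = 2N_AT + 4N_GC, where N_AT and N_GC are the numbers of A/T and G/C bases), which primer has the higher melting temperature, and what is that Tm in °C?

Primer 1: A+T=13, G+C=3 → Tm = 2(13)+4(3) = 38°C
Primer 2: A+T=11, G+C=1 → Tm = 2(11)+4(1) = 26°C
38°C vs 26°C → primer 1 is higher.

Primer 1, 38°C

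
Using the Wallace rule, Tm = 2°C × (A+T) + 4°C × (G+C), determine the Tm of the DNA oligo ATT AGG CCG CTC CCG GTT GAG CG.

76°C

A=3, G=8, C=7, T=5
A+T = 8, G+C = 15
Tm = 2(8) + 4(15) = 16 + 60 = 76°C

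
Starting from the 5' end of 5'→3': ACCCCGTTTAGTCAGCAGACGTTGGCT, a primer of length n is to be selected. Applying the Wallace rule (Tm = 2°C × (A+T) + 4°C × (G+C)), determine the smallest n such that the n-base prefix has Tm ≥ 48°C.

First 15 bases: ACCCCGTTTAGTCAG → Tm = 46°C (< 48°C)
First 16 bases: ACCCCGTTTAGTCAGC → Tm = 50°C (≥ 48°C)
Each additional base adds 2°C (A/T) or 4°C (G/C), so Tm is non-decreasing in n; n = 16 is the first length to reach 48°C.

n = 16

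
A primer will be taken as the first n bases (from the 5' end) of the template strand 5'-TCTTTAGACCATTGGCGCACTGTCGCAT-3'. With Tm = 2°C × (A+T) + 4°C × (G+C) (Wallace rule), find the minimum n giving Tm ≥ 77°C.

n = 26

First 25 bases: TCTTTAGACCATTGGCGCACTGTCG → Tm = 76°C (< 77°C)
First 26 bases: TCTTTAGACCATTGGCGCACTGTCGC → Tm = 80°C (≥ 77°C)
Each additional base adds 2°C (A/T) or 4°C (G/C), so Tm is non-decreasing in n; n = 26 is the first length to reach 77°C.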